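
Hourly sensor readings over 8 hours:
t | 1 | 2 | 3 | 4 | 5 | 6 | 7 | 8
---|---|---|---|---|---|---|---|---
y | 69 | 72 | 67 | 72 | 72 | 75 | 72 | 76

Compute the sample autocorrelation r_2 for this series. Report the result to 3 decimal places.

0.454

Mean ȳ = (69 + 72 + 67 + 72 + 72 + 75 + 72 + 76)/8 = 71.8750
Deviations from mean: -2.8750, 0.1250, -4.8750, 0.1250, 0.1250, 3.1250, 0.1250, 4.1250
Numerator Σ_{t=1}^{6}(y_t−ȳ)(y_{t+2}−ȳ) = 26.7188
Denominator Σ(y_t−ȳ)² = 58.8750
r_2 = 26.7188 / 58.8750 = 0.454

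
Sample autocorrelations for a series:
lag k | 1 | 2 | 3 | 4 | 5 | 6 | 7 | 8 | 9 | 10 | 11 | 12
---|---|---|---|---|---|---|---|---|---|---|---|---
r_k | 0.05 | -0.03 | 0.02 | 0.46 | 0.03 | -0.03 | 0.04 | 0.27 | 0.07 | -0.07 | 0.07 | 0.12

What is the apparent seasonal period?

The largest autocorrelation is r_4 = 0.46, with a weaker echo at lag 8 (0.27); the remaining lags stay at or below 0.12.
The dominant spike at lag 4 indicates a seasonal period of 4.

4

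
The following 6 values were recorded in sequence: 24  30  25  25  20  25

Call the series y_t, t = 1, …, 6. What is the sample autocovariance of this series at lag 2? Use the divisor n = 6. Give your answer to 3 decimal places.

Mean ȳ = (24 + 30 + 25 + 25 + 20 + 25)/6 = 24.8333
Σ_{t=1}^{4}(y_t−ȳ)(y_{t+2}−ȳ) = -0.0556
γ_2 = -0.0556 / 6 = -0.009

-0.009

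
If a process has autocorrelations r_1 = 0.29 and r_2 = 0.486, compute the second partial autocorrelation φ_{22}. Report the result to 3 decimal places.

φ_{22} = (r_2 − r_1²) / (1 − r_1²)
r_1² = (0.29)² = 0.0841
Numerator = 0.486 − 0.0841 = 0.4019; denominator = 1 − 0.0841 = 0.9159
φ_{22} = 0.4019 / 0.9159 = 0.439

0.439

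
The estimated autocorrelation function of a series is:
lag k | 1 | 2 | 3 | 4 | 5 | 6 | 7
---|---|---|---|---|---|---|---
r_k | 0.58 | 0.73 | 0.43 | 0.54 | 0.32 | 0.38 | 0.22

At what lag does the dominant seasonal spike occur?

2

The largest autocorrelation is r_2 = 0.73; the remaining lags stay at or below 0.58.
The dominant spike at lag 2 indicates a seasonal period of 2.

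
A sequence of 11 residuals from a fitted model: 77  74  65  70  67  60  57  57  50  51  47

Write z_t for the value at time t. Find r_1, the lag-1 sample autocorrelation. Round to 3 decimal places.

Mean z̄ = (77 + 74 + 65 + 70 + 67 + 60 + 57 + 57 + 50 + 51 + 47)/11 = 61.3636
Numerator Σ_{t=1}^{10}(z_t−z̄)(z_{t+1}−z̄) = 657.1405
Denominator Σ(z_t−z̄)² = 1006.5455
r_1 = 657.1405 / 1006.5455 = 0.653

0.653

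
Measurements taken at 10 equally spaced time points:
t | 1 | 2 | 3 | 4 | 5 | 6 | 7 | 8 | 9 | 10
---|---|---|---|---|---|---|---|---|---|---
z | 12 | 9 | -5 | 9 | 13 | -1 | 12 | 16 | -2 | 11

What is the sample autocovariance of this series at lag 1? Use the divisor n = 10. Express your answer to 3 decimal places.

-18.416

Mean z̄ = (12 + 9 − 5 + 9 + 13 − 1 + 12 + 16 − 2 + 11)/10 = 7.4000
Σ_{t=1}^{9}(z_t−z̄)(z_{t+1}−z̄) = -184.1600
γ_1 = -184.1600 / 10 = -18.416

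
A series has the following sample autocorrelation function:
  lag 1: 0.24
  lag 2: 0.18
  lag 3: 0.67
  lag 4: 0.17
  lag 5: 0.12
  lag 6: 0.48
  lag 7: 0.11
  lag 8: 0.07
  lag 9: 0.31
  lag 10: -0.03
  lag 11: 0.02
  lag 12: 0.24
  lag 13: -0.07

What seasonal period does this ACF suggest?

3

The largest autocorrelation is r_3 = 0.67, with weaker echoes at lags 6 (0.48) and 9 (0.31); the remaining lags stay at or below 0.24. The elevated value at lag 1 (0.24), dropping to 0.18 at lag 2, reflects decaying short-term dependence rather than seasonality.
The dominant spike at lag 3 indicates a seasonal period of 3.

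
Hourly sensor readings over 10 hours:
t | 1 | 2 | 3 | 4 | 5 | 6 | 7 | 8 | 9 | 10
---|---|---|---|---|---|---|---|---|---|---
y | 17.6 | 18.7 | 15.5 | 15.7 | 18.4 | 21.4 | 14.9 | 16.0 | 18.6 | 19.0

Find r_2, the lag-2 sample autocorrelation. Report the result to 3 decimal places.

-0.653

Mean ȳ = (17.6 + 18.7 + 15.5 + 15.7 + 18.4 + 21.4 + 14.9 + 16.0 + 18.6 + 19.0)/10 = 17.5800
Numerator Σ_{t=1}^{8}(y_t−ȳ)(y_{t+2}−ȳ) = -24.2448
Denominator Σ(y_t−ȳ)² = 37.1160
r_2 = -24.2448 / 37.1160 = -0.653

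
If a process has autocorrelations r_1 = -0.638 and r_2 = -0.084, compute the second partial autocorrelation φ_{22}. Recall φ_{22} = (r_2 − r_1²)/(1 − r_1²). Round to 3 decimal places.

φ_{22} = (r_2 − r_1²) / (1 − r_1²)
r_1² = (-0.638)² = 0.407044
Numerator = -0.084 − 0.4070 = -0.4910; denominator = 1 − 0.4070 = 0.5930
φ_{22} = -0.4910 / 0.5930 = -0.828

-0.828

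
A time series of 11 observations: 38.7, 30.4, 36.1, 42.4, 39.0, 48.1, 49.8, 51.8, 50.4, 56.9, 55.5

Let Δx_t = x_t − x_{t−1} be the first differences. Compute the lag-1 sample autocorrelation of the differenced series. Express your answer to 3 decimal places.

First differences Δx: -8.3, 5.7, 6.3, -3.4, 9.1, 1.7, 2.0, -1.4, 6.5, -1.4
Mean of differences = 1.6800
Numerator Σ(Δx_t−Δx̄)(Δx_{t+1}−Δx̄) = -113.2324
Denominator Σ(Δx_t−Δx̄)² = 260.2760
r_1(Δx) = -113.2324 / 260.2760 = -0.435

-0.435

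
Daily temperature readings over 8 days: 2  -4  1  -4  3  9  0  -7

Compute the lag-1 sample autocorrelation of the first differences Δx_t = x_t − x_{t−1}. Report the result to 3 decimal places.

First differences Δx: -6, 5, -5, 7, 6, -9, -7
Mean of differences = -1.2857
Numerator Σ(Δx_t−Δx̄)(Δx_{t+1}−Δx̄) = -35.5102
Denominator Σ(Δx_t−Δx̄)² = 289.4286
r_1(Δx) = -35.5102 / 289.4286 = -0.123

-0.123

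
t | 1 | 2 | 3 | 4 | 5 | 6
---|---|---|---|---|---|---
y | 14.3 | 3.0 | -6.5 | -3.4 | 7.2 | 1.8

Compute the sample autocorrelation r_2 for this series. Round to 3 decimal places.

Mean ȳ = (14.3 + 3.0 − 6.5 − 3.4 + 7.2 + 1.8)/6 = 2.7333
Deviations from mean: 11.5667, 0.2667, -9.2333, -6.1333, 4.4667, -0.9333
Σ(y_t−ȳ)(y_{t+2}−ȳ) = (-106.7989) + (-1.6356) + (-41.2422) + (5.7244) = -143.9522
Denominator Σ(y_t−ȳ)² = 277.5533
r_2 = -143.9522 / 277.5533 = -0.519

-0.519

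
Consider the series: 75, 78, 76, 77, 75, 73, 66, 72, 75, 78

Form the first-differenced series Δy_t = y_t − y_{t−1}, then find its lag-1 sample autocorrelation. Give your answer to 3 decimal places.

-0.049

First differences Δy: 3, -2, 1, -2, -2, -7, 6, 3, 3
Mean of differences = 0.3333
Numerator Σ(Δy_t−Δȳ)(Δy_{t+1}−Δȳ) = -6.1111
Denominator Σ(Δy_t−Δȳ)² = 124.0000
r_1(Δy) = -6.1111 / 124.0000 = -0.049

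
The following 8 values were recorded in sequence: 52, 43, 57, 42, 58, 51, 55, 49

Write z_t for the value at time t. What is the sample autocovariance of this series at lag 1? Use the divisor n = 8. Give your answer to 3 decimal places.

-22.627

Mean z̄ = (52 + 43 + 57 + 42 + 58 + 51 + 55 + 49)/8 = 50.8750
Deviations: 1.1250, -7.8750, 6.1250, -8.8750, 7.1250, 0.1250, 4.1250, -1.8750
Σ_{t=1}^{7}(z_t−z̄)(z_{t+1}−z̄) = -181.0156
γ_1 = -181.0156 / 8 = -22.627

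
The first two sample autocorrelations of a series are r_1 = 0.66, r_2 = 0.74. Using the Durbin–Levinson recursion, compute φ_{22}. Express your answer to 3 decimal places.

0.539

φ_{22} = (r_2 − r_1²) / (1 − r_1²)
r_1² = (0.66)² = 0.4356
Numerator = 0.74 − 0.4356 = 0.3044; denominator = 1 − 0.4356 = 0.5644
φ_{22} = 0.3044 / 0.5644 = 0.539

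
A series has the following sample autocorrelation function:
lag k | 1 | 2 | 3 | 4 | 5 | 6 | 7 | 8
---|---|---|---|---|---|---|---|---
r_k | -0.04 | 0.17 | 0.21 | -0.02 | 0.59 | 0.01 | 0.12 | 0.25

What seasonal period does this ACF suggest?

5

The largest autocorrelation is r_5 = 0.59; the remaining lags stay at or below 0.25.
The dominant spike at lag 5 indicates a seasonal period of 5.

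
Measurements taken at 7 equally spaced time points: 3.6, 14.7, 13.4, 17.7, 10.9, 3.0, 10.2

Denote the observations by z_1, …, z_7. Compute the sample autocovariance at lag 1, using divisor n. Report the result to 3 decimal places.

Mean z̄ = (3.6 + 14.7 + 13.4 + 17.7 + 10.9 + 3.0 + 10.2)/7 = 10.5000
Σ_{t=1}^{6}(z_t−z̄)(z_{t+1}−z̄) = 6.2100
γ_1 = 6.2100 / 7 = 0.887

0.887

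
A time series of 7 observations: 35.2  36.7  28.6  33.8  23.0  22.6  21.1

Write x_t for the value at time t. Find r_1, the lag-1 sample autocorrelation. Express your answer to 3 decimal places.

0.396

Mean x̄ = (35.2 + 36.7 + 28.6 + 33.8 + 23.0 + 22.6 + 21.1)/7 = 28.7143
Numerator Σ_{t=1}^{6}(x_t−x̄)(x_{t+1}−x̄) = 102.7327
Denominator Σ(x_t−x̄)² = 259.7286
r_1 = 102.7327 / 259.7286 = 0.396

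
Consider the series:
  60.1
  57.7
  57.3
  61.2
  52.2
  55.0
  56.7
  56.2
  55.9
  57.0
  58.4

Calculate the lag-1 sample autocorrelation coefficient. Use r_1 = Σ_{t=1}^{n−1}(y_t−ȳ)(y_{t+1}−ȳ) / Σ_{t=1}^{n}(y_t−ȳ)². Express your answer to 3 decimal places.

Mean ȳ = (60.1 + 57.7 + 57.3 + 61.2 + 52.2 + 55.0 + 56.7 + 56.2 + 55.9 + 57.0 + 58.4)/11 = 57.0636
Numerator Σ_{t=1}^{10}(y_t−ȳ)(y_{t+1}−ȳ) = -4.9622
Denominator Σ(y_t−ȳ)² = 58.7255
r_1 = -4.9622 / 58.7255 = -0.084

-0.084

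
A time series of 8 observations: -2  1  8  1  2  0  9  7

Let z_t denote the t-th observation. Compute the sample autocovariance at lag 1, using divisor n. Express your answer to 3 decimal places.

Mean z̄ = (-2 + 1 + 8 + 1 + 2 + 0 + 9 + 7)/8 = 3.2500
Σ_{t=1}^{7}(z_t−z̄)(z_{t+1}−z̄) = 0.1875
γ_1 = 0.1875 / 8 = 0.023

0.023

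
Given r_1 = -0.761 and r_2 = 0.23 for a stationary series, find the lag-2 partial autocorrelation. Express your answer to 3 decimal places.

-0.830

φ_{22} = (r_2 − r_1²) / (1 − r_1²)
r_1² = (-0.761)² = 0.579121
Numerator = 0.23 − 0.5791 = -0.3491; denominator = 1 − 0.5791 = 0.4209
φ_{22} = -0.3491 / 0.4209 = -0.830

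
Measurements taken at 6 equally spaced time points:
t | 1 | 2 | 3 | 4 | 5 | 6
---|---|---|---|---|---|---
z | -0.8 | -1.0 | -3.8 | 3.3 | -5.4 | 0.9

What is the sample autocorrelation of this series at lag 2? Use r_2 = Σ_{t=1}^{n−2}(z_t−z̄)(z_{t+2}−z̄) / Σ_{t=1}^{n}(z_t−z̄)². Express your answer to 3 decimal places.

0.408

Mean z̄ = (-0.8 − 1.0 − 3.8 + 3.3 − 5.4 + 0.9)/6 = -1.1333
Deviations from mean: 0.3333, 0.1333, -2.6667, 4.4333, -4.2667, 2.0333
Σ(z_t−z̄)(z_{t+2}−z̄) = (-0.8889) + (0.5911) + (11.3778) + (9.0144) = 20.0944
Denominator Σ(z_t−z̄)² = 49.2333
r_2 = 20.0944 / 49.2333 = 0.408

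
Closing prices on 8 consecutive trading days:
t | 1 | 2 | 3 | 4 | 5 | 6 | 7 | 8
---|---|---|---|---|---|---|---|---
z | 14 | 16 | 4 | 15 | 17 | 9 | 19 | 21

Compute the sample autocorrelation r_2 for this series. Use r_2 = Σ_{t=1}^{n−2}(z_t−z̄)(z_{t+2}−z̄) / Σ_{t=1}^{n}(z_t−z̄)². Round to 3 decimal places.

Mean z̄ = (14 + 16 + 4 + 15 + 17 + 9 + 19 + 21)/8 = 14.3750
Numerator Σ_{t=1}^{6}(z_t−z̄)(z_{t+2}−z̄) = -49.1563
Denominator Σ(z_t−z̄)² = 211.8750
r_2 = -49.1563 / 211.8750 = -0.232

-0.232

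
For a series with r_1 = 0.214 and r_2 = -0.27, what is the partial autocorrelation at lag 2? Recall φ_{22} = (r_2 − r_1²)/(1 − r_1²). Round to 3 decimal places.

φ_{22} = (r_2 − r_1²) / (1 − r_1²)
r_1² = (0.214)² = 0.045796
Numerator = -0.27 − 0.0458 = -0.3158; denominator = 1 − 0.0458 = 0.9542
φ_{22} = -0.3158 / 0.9542 = -0.331

-0.331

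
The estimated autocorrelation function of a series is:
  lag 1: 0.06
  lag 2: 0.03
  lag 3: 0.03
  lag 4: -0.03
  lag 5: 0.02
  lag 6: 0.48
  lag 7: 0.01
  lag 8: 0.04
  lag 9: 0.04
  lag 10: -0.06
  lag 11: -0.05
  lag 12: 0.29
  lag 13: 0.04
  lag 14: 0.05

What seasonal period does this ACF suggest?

The largest autocorrelation is r_6 = 0.48, with a weaker echo at lag 12 (0.29); the remaining lags stay at or below 0.06.
The dominant spike at lag 6 indicates a seasonal period of 6.

6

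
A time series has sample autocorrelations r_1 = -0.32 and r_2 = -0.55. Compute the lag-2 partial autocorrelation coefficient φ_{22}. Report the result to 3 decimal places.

-0.727

φ_{22} = (r_2 − r_1²) / (1 − r_1²)
r_1² = (-0.32)² = 0.1024
Numerator = -0.55 − 0.1024 = -0.6524; denominator = 1 − 0.1024 = 0.8976
φ_{22} = -0.6524 / 0.8976 = -0.727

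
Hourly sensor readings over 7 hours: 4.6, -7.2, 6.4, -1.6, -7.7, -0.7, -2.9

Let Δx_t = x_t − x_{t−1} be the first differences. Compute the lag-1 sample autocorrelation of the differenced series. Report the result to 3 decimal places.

-0.579

First differences Δx: -11.8, 13.6, -8.0, -6.1, 7.0, -2.2
Mean of differences = -1.2500
Numerator Σ(Δx_t−Δx̄)(Δx_{t+1}−Δx̄) = -272.0175
Denominator Σ(Δx_t−Δx̄)² = 469.8750
r_1(Δx) = -272.0175 / 469.8750 = -0.579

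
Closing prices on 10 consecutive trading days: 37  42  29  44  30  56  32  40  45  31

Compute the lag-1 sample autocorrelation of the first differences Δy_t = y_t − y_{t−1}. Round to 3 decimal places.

First differences Δy: 5, -13, 15, -14, 26, -24, 8, 5, -14
Mean of differences = -0.6667
Numerator Σ(Δy_t−Δȳ)(Δy_{t+1}−Δȳ) = -1678.4444
Denominator Σ(Δy_t−Δȳ)² = 2148.0000
r_1(Δy) = -1678.4444 / 2148.0000 = -0.781

-0.781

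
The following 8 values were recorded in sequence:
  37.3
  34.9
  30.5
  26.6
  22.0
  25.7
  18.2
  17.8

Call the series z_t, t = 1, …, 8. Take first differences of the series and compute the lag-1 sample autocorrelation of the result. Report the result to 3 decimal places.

-0.652

First differences Δz: -2.4, -4.4, -3.9, -4.6, 3.7, -7.5, -0.4
Mean of differences = -2.7857
Numerator Σ(Δz_t−Δz̄)(Δz_{t+1}−Δz̄) = -50.3916
Denominator Σ(Δz_t−Δz̄)² = 77.2686
r_1(Δz) = -50.3916 / 77.2686 = -0.652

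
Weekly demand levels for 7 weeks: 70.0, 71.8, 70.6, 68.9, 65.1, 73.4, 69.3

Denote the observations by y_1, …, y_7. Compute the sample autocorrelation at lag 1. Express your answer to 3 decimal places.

Mean ȳ = (70.0 + 71.8 + 70.6 + 68.9 + 65.1 + 73.4 + 69.3)/7 = 69.8714
Deviations from mean: 0.1286, 1.9286, 0.7286, -0.9714, -4.7714, 3.5286, -0.5714
Numerator Σ_{t=1}^{6}(y_t−ȳ)(y_{t+1}−ȳ) = -13.2722
Denominator Σ(y_t−ȳ)² = 40.7543
r_1 = -13.2722 / 40.7543 = -0.326

-0.326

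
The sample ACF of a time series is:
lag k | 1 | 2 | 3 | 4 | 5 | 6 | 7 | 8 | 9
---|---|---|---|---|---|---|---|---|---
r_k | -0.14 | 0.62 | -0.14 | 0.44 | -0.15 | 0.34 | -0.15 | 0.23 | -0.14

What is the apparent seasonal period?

2

The largest autocorrelation is r_2 = 0.62, with weaker echoes at lags 4 (0.44), 6 (0.34) and 8 (0.23); the remaining lags stay at or below -0.14.
The dominant spike at lag 2 indicates a seasonal period of 2.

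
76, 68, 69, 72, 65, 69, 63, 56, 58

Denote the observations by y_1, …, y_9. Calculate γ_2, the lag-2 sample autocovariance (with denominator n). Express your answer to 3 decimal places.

5.791

Mean ȳ = (76 + 68 + 69 + 72 + 65 + 69 + 63 + 56 + 58)/9 = 66.2222
Σ_{t=1}^{7}(y_t−ȳ)(y_{t+2}−ȳ) = 52.1235
γ_2 = 52.1235 / 9 = 5.791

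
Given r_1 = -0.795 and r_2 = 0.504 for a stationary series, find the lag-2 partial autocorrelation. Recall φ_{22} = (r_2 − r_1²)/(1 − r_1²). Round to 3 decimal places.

-0.348

φ_{22} = (r_2 − r_1²) / (1 − r_1²)
r_1² = (-0.795)² = 0.632025
Numerator = 0.504 − 0.6320 = -0.1280; denominator = 1 − 0.6320 = 0.3680
φ_{22} = -0.1280 / 0.3680 = -0.348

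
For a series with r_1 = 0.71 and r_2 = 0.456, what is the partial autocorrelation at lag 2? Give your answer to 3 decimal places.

φ_{22} = (r_2 − r_1²) / (1 − r_1²)
r_1² = (0.71)² = 0.5041
Numerator = 0.456 − 0.5041 = -0.0481; denominator = 1 − 0.5041 = 0.4959
φ_{22} = -0.0481 / 0.4959 = -0.097

-0.097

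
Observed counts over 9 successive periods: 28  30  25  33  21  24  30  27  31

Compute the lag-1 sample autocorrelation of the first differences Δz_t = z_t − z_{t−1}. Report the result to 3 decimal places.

-0.631

First differences Δz: 2, -5, 8, -12, 3, 6, -3, 4
Mean of differences = 0.3750
Numerator Σ(Δz_t−Δz̄)(Δz_{t+1}−Δz̄) = -193.0156
Denominator Σ(Δz_t−Δz̄)² = 305.8750
r_1(Δz) = -193.0156 / 305.8750 = -0.631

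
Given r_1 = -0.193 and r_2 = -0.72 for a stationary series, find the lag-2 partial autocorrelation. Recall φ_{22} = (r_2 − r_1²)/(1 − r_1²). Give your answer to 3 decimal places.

-0.787

φ_{22} = (r_2 − r_1²) / (1 − r_1²)
r_1² = (-0.193)² = 0.037249
Numerator = -0.72 − 0.0372 = -0.7572; denominator = 1 − 0.0372 = 0.9628
φ_{22} = -0.7572 / 0.9628 = -0.787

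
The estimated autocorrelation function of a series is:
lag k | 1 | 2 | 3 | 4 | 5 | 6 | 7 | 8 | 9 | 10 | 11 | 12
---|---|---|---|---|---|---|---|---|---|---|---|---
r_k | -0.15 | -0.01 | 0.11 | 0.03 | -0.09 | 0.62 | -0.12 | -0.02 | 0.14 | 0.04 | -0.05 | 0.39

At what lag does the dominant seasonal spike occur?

6

The largest autocorrelation is r_6 = 0.62, with a weaker echo at lag 12 (0.39); the remaining lags stay at or below 0.14.
The dominant spike at lag 6 indicates a seasonal period of 6.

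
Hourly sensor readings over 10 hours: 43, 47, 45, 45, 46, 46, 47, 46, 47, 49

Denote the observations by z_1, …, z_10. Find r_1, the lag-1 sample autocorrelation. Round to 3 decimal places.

-0.005

Mean z̄ = (43 + 47 + 45 + 45 + 46 + 46 + 47 + 46 + 47 + 49)/10 = 46.1000
Numerator Σ_{t=1}^{9}(z_t−z̄)(z_{t+1}−z̄) = -0.1100
Denominator Σ(z_t−z̄)² = 22.9000
r_1 = -0.1100 / 22.9000 = -0.005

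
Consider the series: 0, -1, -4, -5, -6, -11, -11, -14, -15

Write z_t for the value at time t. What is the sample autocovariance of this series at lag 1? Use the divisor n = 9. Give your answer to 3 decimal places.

18.052

Mean z̄ = (0 − 1 − 4 − 5 − 6 − 11 − 11 − 14 − 15)/9 = -7.4444
Σ_{t=1}^{8}(z_t−z̄)(z_{t+1}−z̄) = 162.4691
γ_1 = 162.4691 / 9 = 18.052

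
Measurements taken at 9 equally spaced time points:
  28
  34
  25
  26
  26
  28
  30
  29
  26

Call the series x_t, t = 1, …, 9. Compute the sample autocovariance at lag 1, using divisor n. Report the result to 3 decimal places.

-0.889

Mean x̄ = (28 + 34 + 25 + 26 + 26 + 28 + 30 + 29 + 26)/9 = 28.0000
Σ_{t=1}^{8}(x_t−x̄)(x_{t+1}−x̄) = -8.0000
γ_1 = -8.0000 / 9 = -0.889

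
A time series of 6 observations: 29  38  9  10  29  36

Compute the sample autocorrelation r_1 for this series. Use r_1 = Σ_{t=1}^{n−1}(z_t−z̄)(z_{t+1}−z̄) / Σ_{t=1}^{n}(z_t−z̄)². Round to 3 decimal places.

Mean z̄ = (29 + 38 + 9 + 10 + 29 + 36)/6 = 25.1667
Numerator Σ_{t=1}^{5}(z_t−z̄)(z_{t+1}−z̄) = 70.3056
Denominator Σ(z_t−z̄)² = 802.8333
r_1 = 70.3056 / 802.8333 = 0.088

0.088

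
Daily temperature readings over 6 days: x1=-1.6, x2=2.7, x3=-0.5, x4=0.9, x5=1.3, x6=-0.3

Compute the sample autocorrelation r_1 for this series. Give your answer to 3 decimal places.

Mean x̄ = (-1.6 + 2.7 − 0.5 + 0.9 + 1.3 − 0.3)/6 = 0.4167
Deviations from mean: -2.0167, 2.2833, -0.9167, 0.4833, 0.8833, -0.7167
Σ(x_t−x̄)(x_{t+1}−x̄) = (-4.6047) + (-2.0931) + (-0.4431) + (0.4269) + (-0.6331) = -7.3469
Denominator Σ(x_t−x̄)² = 11.6483
r_1 = -7.3469 / 11.6483 = -0.631

-0.631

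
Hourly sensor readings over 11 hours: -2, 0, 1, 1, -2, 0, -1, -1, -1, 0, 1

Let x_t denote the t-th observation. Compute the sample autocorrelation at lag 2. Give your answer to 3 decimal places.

Mean x̄ = (-2 + 0 + 1 + 1 − 2 + 0 − 1 − 1 − 1 + 0 + 1)/11 = -0.3636
Numerator Σ_{t=1}^{9}(x_t−x̄)(x_{t+2}−x̄) = -3.3554
Denominator Σ(x_t−x̄)² = 12.5455
r_2 = -3.3554 / 12.5455 = -0.267

-0.267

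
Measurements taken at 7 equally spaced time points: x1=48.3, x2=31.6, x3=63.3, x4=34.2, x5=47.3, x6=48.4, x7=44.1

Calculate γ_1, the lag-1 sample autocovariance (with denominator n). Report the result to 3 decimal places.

-72.457

Mean x̄ = (48.3 + 31.6 + 63.3 + 34.2 + 47.3 + 48.4 + 44.1)/7 = 45.3143
Deviations: 2.9857, -13.7143, 17.9857, -11.1143, 1.9857, 3.0857, -1.2143
Σ_{t=1}^{6}(x_t−x̄)(x_{t+1}−x̄) = -507.1959
γ_1 = -507.1959 / 7 = -72.457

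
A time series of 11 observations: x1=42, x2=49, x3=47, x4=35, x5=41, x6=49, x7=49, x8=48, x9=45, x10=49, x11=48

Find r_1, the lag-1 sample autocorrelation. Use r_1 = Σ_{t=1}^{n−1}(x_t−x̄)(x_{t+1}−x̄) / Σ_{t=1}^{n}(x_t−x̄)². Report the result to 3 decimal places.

0.170

Mean x̄ = (42 + 49 + 47 + 35 + 41 + 49 + 49 + 48 + 45 + 49 + 48)/11 = 45.6364
Numerator Σ_{t=1}^{10}(x_t−x̄)(x_{t+1}−x̄) = 35.1405
Denominator Σ(x_t−x̄)² = 206.5455
r_1 = 35.1405 / 206.5455 = 0.170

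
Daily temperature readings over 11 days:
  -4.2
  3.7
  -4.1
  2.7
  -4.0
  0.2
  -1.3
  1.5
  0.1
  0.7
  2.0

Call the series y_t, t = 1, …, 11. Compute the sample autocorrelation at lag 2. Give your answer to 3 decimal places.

0.624

Mean ȳ = (-4.2 + 3.7 − 4.1 + 2.7 − 4.0 + 0.2 − 1.3 + 1.5 + 0.1 + 0.7 + 2.0)/11 = -0.2455
Numerator Σ_{t=1}^{9}(y_t−ȳ)(y_{t+2}−ȳ) = 49.4468
Denominator Σ(y_t−ȳ)² = 79.2473
r_2 = 49.4468 / 79.2473 = 0.624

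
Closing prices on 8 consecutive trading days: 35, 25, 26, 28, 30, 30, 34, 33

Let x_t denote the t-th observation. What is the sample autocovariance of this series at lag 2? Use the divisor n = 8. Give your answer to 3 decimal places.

Mean x̄ = (35 + 25 + 26 + 28 + 30 + 30 + 34 + 33)/8 = 30.1250
Σ_{t=1}^{6}(x_t−x̄)(x_{t+2}−x̄) = -9.2813
γ_2 = -9.2813 / 8 = -1.160

-1.160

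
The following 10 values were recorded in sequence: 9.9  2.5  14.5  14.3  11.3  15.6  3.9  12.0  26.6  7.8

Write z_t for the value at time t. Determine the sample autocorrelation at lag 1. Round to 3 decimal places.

Mean z̄ = (9.9 + 2.5 + 14.5 + 14.3 + 11.3 + 15.6 + 3.9 + 12.0 + 26.6 + 7.8)/10 = 11.8400
Numerator Σ_{t=1}^{9}(z_t−z̄)(z_{t+1}−z̄) = -91.9336
Denominator Σ(z_t−z̄)² = 415.8040
r_1 = -91.9336 / 415.8040 = -0.221

-0.221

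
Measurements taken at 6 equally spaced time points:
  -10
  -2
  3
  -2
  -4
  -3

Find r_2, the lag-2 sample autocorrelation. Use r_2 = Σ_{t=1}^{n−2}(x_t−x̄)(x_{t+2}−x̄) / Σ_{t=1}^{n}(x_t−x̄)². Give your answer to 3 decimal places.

Mean x̄ = (-10 − 2 + 3 − 2 − 4 − 3)/6 = -3.0000
Deviations from mean: -7.0000, 1.0000, 6.0000, 1.0000, -1.0000, 0.0000
Σ(x_t−x̄)(x_{t+2}−x̄) = (-42.0000) + (1.0000) + (-6.0000) + (0.0000) = -47.0000
Denominator Σ(x_t−x̄)² = 88.0000
r_2 = -47.0000 / 88.0000 = -0.534

-0.534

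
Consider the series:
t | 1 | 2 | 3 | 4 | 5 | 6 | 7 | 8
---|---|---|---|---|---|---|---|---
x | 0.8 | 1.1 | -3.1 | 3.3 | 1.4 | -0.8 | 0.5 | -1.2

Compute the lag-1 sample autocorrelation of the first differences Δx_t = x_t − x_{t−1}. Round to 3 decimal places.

First differences Δx: 0.3, -4.2, 6.4, -1.9, -2.2, 1.3, -1.7
Mean of differences = -0.2857
Numerator Σ(Δx_t−Δx̄)(Δx_{t+1}−Δx̄) = -41.4431
Denominator Σ(Δx_t−Δx̄)² = 71.1486
r_1(Δx) = -41.4431 / 71.1486 = -0.582

-0.582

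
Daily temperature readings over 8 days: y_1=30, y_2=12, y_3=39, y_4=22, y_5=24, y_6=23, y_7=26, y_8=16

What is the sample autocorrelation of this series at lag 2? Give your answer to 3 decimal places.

0.259

Mean ȳ = (30 + 12 + 39 + 22 + 24 + 23 + 26 + 16)/8 = 24.0000
Deviations from mean: 6.0000, -12.0000, 15.0000, -2.0000, 0.0000, -1.0000, 2.0000, -8.0000
Σ(y_t−ȳ)(y_{t+2}−ȳ) = (90.0000) + (24.0000) + (0.0000) + (2.0000) + (0.0000) + (8.0000) = 124.0000
Denominator Σ(y_t−ȳ)² = 478.0000
r_2 = 124.0000 / 478.0000 = 0.259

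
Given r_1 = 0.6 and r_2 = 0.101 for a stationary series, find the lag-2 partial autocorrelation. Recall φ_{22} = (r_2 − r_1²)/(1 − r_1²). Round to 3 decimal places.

-0.405

φ_{22} = (r_2 − r_1²) / (1 − r_1²)
r_1² = (0.6)² = 0.36
Numerator = 0.101 − 0.3600 = -0.2590; denominator = 1 − 0.3600 = 0.6400
φ_{22} = -0.2590 / 0.6400 = -0.405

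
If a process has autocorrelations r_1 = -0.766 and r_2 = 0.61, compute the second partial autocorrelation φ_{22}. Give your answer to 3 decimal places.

0.056

φ_{22} = (r_2 − r_1²) / (1 − r_1²)
r_1² = (-0.766)² = 0.586756
Numerator = 0.61 − 0.5868 = 0.0232; denominator = 1 − 0.5868 = 0.4132
φ_{22} = 0.0232 / 0.4132 = 0.056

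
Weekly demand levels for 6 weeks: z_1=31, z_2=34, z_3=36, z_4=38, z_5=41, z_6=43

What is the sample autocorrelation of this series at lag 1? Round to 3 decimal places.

0.484

Mean z̄ = (31 + 34 + 36 + 38 + 41 + 43)/6 = 37.1667
Numerator Σ_{t=1}^{5}(z_t−z̄)(z_{t+1}−z̄) = 47.8056
Denominator Σ(z_t−z̄)² = 98.8333
r_1 = 47.8056 / 98.8333 = 0.484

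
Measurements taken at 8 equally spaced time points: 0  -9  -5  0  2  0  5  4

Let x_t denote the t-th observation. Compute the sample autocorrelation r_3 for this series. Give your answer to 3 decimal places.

Mean x̄ = (0 − 9 − 5 + 0 + 2 + 0 + 5 + 4)/8 = -0.3750
Deviations from mean: 0.3750, -8.6250, -4.6250, 0.3750, 2.3750, 0.3750, 5.3750, 4.3750
Σ(x_t−x̄)(x_{t+3}−x̄) = (0.1406) + (-20.4844) + (-1.7344) + (2.0156) + (10.3906) = -9.6719
Denominator Σ(x_t−x̄)² = 149.8750
r_3 = -9.6719 / 149.8750 = -0.065

-0.065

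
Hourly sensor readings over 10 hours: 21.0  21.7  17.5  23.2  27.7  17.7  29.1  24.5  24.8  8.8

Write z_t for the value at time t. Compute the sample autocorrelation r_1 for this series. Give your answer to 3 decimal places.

Mean z̄ = (21.0 + 21.7 + 17.5 + 23.2 + 27.7 + 17.7 + 29.1 + 24.5 + 24.8 + 8.8)/10 = 21.6000
Numerator Σ_{t=1}^{9}(z_t−z̄)(z_{t+1}−z̄) = -60.2400
Denominator Σ(z_t−z̄)² = 310.9000
r_1 = -60.2400 / 310.9000 = -0.194

-0.194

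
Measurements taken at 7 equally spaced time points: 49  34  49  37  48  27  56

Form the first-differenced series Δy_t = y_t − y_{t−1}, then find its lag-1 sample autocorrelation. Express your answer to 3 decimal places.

-0.689

First differences Δy: -15, 15, -12, 11, -21, 29
Mean of differences = 1.1667
Numerator Σ(Δy_t−Δȳ)(Δy_{t+1}−Δȳ) = -1370.1944
Denominator Σ(Δy_t−Δȳ)² = 1988.8333
r_1(Δy) = -1370.1944 / 1988.8333 = -0.689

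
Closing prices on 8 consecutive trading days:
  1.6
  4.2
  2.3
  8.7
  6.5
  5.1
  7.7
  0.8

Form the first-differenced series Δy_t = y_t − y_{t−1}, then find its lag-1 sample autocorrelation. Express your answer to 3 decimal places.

First differences Δy: 2.6, -1.9, 6.4, -2.2, -1.4, 2.6, -6.9
Mean of differences = -0.1143
Numerator Σ(Δy_t−Δȳ)(Δy_{t+1}−Δȳ) = -49.2931
Denominator Σ(Δy_t−Δȳ)² = 112.4086
r_1(Δy) = -49.2931 / 112.4086 = -0.439

-0.439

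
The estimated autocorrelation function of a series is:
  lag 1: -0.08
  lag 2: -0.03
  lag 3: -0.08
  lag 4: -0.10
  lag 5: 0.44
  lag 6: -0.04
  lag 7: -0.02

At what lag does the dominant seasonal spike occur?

The largest autocorrelation is r_5 = 0.44; the remaining lags stay at or below -0.02.
The dominant spike at lag 5 indicates a seasonal period of 5.

5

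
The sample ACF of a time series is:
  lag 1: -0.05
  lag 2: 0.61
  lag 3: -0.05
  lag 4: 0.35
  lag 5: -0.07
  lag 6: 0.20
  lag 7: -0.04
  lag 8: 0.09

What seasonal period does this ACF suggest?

2

The largest autocorrelation is r_2 = 0.61, with weaker echoes at lags 4 (0.35) and 6 (0.20); the remaining lags stay at or below 0.09.
The dominant spike at lag 2 indicates a seasonal period of 2.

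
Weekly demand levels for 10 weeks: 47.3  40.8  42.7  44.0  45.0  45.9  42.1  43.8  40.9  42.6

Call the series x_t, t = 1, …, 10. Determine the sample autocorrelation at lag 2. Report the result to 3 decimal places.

-0.060

Mean x̄ = (47.3 + 40.8 + 42.7 + 44.0 + 45.0 + 45.9 + 42.1 + 43.8 + 40.9 + 42.6)/10 = 43.5100
Numerator Σ_{t=1}^{8}(x_t−x̄)(x_{t+2}−x̄) = -2.4252
Denominator Σ(x_t−x̄)² = 40.2490
r_2 = -2.4252 / 40.2490 = -0.060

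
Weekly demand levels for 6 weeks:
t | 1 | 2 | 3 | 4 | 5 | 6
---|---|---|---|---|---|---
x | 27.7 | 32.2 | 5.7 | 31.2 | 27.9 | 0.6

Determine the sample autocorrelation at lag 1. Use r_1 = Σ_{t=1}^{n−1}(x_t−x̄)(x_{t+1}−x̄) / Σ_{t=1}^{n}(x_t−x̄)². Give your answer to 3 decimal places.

-0.330

Mean x̄ = (27.7 + 32.2 + 5.7 + 31.2 + 27.9 + 0.6)/6 = 20.8833
Deviations from mean: 6.8167, 11.3167, -15.1833, 10.3167, 7.0167, -20.2833
Numerator Σ_{t=1}^{5}(x_t−x̄)(x_{t+1}−x̄) = -321.2569
Denominator Σ(x_t−x̄)² = 972.1483
r_1 = -321.2569 / 972.1483 = -0.330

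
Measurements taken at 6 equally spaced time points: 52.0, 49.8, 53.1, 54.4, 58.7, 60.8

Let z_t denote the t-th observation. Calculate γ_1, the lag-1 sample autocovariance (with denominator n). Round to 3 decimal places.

Mean z̄ = (52.0 + 49.8 + 53.1 + 54.4 + 58.7 + 60.8)/6 = 54.8000
Deviations: -2.8000, -5.0000, -1.7000, -0.4000, 3.9000, 6.0000
Σ_{t=1}^{5}(z_t−z̄)(z_{t+1}−z̄) = 45.0200
γ_1 = 45.0200 / 6 = 7.503

7.503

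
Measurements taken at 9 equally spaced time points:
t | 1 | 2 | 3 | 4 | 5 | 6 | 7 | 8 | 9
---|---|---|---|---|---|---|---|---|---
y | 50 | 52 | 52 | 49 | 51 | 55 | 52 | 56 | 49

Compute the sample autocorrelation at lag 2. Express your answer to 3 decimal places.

0.056

Mean ȳ = (50 + 52 + 52 + 49 + 51 + 55 + 52 + 56 + 49)/9 = 51.7778
Numerator Σ_{t=1}^{7}(y_t−ȳ)(y_{t+2}−ȳ) = 2.6790
Denominator Σ(y_t−ȳ)² = 47.5556
r_2 = 2.6790 / 47.5556 = 0.056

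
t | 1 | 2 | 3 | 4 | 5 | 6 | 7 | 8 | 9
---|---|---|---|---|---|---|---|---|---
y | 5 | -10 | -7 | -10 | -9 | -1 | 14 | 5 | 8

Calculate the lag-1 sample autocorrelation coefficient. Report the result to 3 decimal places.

Mean ȳ = (5 − 10 − 7 − 10 − 9 − 1 + 14 + 5 + 8)/9 = -0.5556
Numerator Σ_{t=1}^{8}(y_t−ȳ)(y_{t+1}−ȳ) = 274.6914
Denominator Σ(y_t−ȳ)² = 638.2222
r_1 = 274.6914 / 638.2222 = 0.430

0.430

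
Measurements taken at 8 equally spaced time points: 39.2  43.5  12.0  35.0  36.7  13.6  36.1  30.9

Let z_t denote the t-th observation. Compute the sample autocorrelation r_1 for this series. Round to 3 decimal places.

-0.393

Mean z̄ = (39.2 + 43.5 + 12.0 + 35.0 + 36.7 + 13.6 + 36.1 + 30.9)/8 = 30.8750
Deviations from mean: 8.3250, 12.6250, -18.8750, 4.1250, 5.8250, -17.2750, 5.2250, 0.0250
Σ(z_t−z̄)(z_{t+1}−z̄) = (105.1031) + (-238.2969) + (-77.8594) + (24.0281) + (-100.6269) + (-90.2619) + (0.1306) = -377.7831
Denominator Σ(z_t−z̄)² = 961.6350
r_1 = -377.7831 / 961.6350 = -0.393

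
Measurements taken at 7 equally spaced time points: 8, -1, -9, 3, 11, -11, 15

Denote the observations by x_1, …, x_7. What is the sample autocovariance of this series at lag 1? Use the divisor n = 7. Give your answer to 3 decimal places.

-38.318

Mean x̄ = (8 − 1 − 9 + 3 + 11 − 11 + 15)/7 = 2.2857
Σ_{t=1}^{6}(x_t−x̄)(x_{t+1}−x̄) = -268.2245
γ_1 = -268.2245 / 7 = -38.318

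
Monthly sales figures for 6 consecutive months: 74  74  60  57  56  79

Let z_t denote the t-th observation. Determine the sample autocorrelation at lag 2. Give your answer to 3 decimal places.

Mean z̄ = (74 + 74 + 60 + 57 + 56 + 79)/6 = 66.6667
Deviations from mean: 7.3333, 7.3333, -6.6667, -9.6667, -10.6667, 12.3333
Σ(z_t−z̄)(z_{t+2}−z̄) = (-48.8889) + (-70.8889) + (71.1111) + (-119.2222) = -167.8889
Denominator Σ(z_t−z̄)² = 511.3333
r_2 = -167.8889 / 511.3333 = -0.328

-0.328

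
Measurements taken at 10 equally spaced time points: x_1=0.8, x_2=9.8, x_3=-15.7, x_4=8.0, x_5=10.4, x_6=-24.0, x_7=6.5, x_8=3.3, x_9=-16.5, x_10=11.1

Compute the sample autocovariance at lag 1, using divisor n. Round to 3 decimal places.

-82.203

Mean x̄ = (0.8 + 9.8 − 15.7 + 8.0 + 10.4 − 24.0 + 6.5 + 3.3 − 16.5 + 11.1)/10 = -0.6300
Σ_{t=1}^{9}(x_t−x̄)(x_{t+1}−x̄) = -822.0329
γ_1 = -822.0329 / 10 = -82.203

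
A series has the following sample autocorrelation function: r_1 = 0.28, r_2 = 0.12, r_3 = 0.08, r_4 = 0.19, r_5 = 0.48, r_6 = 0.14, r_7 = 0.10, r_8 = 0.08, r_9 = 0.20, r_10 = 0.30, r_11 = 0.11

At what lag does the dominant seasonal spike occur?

The largest autocorrelation is r_5 = 0.48, with a weaker echo at lag 10 (0.30); the remaining lags stay at or below 0.28. The elevated value at lag 1 (0.28), dropping to 0.12 at lag 2, reflects decaying short-term dependence rather than seasonality.
The dominant spike at lag 5 indicates a seasonal period of 5.

5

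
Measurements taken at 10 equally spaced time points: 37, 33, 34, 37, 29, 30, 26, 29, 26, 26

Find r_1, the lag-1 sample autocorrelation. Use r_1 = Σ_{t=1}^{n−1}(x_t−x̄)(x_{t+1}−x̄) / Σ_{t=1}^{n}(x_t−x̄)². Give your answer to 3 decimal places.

0.444

Mean x̄ = (37 + 33 + 34 + 37 + 29 + 30 + 26 + 29 + 26 + 26)/10 = 30.7000
Numerator Σ_{t=1}^{9}(x_t−x̄)(x_{t+1}−x̄) = 74.7100
Denominator Σ(x_t−x̄)² = 168.1000
r_1 = 74.7100 / 168.1000 = 0.444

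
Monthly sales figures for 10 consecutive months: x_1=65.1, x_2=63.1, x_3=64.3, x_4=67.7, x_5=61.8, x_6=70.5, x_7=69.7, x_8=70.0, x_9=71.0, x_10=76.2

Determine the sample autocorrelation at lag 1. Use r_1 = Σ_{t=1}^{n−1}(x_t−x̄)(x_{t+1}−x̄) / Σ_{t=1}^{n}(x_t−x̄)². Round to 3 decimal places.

Mean x̄ = (65.1 + 63.1 + 64.3 + 67.7 + 61.8 + 70.5 + 69.7 + 70.0 + 71.0 + 76.2)/10 = 67.9400
Numerator Σ_{t=1}^{9}(x_t−x̄)(x_{t+1}−x̄) = 57.7024
Denominator Σ(x_t−x̄)² = 173.9840
r_1 = 57.7024 / 173.9840 = 0.332

0.332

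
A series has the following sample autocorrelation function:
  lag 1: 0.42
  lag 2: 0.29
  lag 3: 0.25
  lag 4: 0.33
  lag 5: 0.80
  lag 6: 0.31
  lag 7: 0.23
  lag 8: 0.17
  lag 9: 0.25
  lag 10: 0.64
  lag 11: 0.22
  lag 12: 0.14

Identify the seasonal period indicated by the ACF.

5

The largest autocorrelation is r_5 = 0.80, with a weaker echo at lag 10 (0.64); the remaining lags stay at or below 0.42. The elevated value at lag 1 (0.42), dropping to 0.29 at lag 2, reflects decaying short-term dependence rather than seasonality.
The dominant spike at lag 5 indicates a seasonal period of 5.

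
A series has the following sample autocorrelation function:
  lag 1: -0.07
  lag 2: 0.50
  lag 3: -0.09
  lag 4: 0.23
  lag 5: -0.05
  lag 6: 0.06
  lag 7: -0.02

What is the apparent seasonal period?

The largest autocorrelation is r_2 = 0.50, with a weaker echo at lag 4 (0.23); the remaining lags stay at or below 0.06.
The dominant spike at lag 2 indicates a seasonal period of 2.

2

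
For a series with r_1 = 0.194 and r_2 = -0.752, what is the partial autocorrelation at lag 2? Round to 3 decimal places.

φ_{22} = (r_2 − r_1²) / (1 − r_1²)
r_1² = (0.194)² = 0.037636
Numerator = -0.752 − 0.0376 = -0.7896; denominator = 1 − 0.0376 = 0.9624
φ_{22} = -0.7896 / 0.9624 = -0.821

-0.821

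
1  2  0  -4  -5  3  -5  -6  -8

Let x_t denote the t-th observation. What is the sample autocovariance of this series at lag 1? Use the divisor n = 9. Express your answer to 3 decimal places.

3.040

Mean x̄ = (1 + 2 + 0 − 4 − 5 + 3 − 5 − 6 − 8)/9 = -2.4444
Σ_{t=1}^{8}(x_t−x̄)(x_{t+1}−x̄) = 27.3580
γ_1 = 27.3580 / 9 = 3.040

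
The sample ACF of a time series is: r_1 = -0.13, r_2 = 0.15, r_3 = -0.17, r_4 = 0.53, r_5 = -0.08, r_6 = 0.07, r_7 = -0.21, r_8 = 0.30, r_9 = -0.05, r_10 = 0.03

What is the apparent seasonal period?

The largest autocorrelation is r_4 = 0.53, with a weaker echo at lag 8 (0.30); the remaining lags stay at or below 0.15.
The dominant spike at lag 4 indicates a seasonal period of 4.

4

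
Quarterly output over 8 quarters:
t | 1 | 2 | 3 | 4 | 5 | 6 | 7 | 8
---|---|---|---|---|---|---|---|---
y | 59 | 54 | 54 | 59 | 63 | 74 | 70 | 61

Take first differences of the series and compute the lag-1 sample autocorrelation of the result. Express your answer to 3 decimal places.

0.181

First differences Δy: -5, 0, 5, 4, 11, -4, -9
Mean of differences = 0.2857
Numerator Σ(Δy_t−Δȳ)(Δy_{t+1}−Δȳ) = 51.3469
Denominator Σ(Δy_t−Δȳ)² = 283.4286
r_1(Δy) = 51.3469 / 283.4286 = 0.181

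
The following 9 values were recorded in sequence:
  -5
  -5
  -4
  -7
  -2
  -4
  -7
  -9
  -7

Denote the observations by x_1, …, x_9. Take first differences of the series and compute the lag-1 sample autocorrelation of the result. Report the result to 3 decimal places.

First differences Δx: 0, 1, -3, 5, -2, -3, -2, 2
Mean of differences = -0.2500
Numerator Σ(Δx_t−Δx̄)(Δx_{t+1}−Δx̄) = -21.0625
Denominator Σ(Δx_t−Δx̄)² = 55.5000
r_1(Δx) = -21.0625 / 55.5000 = -0.380

-0.380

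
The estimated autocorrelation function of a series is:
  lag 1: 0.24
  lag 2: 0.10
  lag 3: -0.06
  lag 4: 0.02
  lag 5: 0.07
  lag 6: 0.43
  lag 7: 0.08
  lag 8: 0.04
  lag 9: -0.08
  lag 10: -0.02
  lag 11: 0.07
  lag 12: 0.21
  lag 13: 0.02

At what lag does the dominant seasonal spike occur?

6

The largest autocorrelation is r_6 = 0.43; the remaining lags stay at or below 0.24. The elevated value at lag 1 (0.24), dropping to 0.10 at lag 2, reflects decaying short-term dependence rather than seasonality.
The dominant spike at lag 6 indicates a seasonal period of 6.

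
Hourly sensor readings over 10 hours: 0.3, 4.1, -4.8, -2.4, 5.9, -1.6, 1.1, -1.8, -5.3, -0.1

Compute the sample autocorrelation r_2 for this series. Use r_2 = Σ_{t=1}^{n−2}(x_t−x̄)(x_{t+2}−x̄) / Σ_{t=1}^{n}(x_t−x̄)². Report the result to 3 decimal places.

Mean x̄ = (0.3 + 4.1 − 4.8 − 2.4 + 5.9 − 1.6 + 1.1 − 1.8 − 5.3 − 0.1)/10 = -0.4600
Numerator Σ_{t=1}^{8}(x_t−x̄)(x_{t+2}−x̄) = -34.1192
Denominator Σ(x_t−x̄)² = 113.5040
r_2 = -34.1192 / 113.5040 = -0.301

-0.301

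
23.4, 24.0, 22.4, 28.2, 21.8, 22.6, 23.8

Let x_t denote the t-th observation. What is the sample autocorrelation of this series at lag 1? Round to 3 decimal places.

Mean x̄ = (23.4 + 24.0 + 22.4 + 28.2 + 21.8 + 22.6 + 23.8)/7 = 23.7429
Σ(x_t−x̄)(x_{t+1}−x̄) = (-0.0882) + (-0.3453) + (-5.9853) + (-8.6596) + (2.2204) + (-0.0653) = -12.9233
Denominator Σ(x_t−x̄)² = 26.9371
r_1 = -12.9233 / 26.9371 = -0.480

-0.480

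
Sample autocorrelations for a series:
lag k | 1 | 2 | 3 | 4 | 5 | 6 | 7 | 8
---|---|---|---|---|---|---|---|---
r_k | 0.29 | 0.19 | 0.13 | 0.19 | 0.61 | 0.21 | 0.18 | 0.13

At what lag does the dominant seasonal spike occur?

5

The largest autocorrelation is r_5 = 0.61; the remaining lags stay at or below 0.29. The elevated value at lag 1 (0.29), dropping to 0.19 at lag 2, reflects decaying short-term dependence rather than seasonality.
The dominant spike at lag 5 indicates a seasonal period of 5.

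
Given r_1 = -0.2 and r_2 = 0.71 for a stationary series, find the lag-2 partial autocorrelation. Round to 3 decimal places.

φ_{22} = (r_2 − r_1²) / (1 − r_1²)
r_1² = (-0.2)² = 0.04
Numerator = 0.71 − 0.0400 = 0.6700; denominator = 1 − 0.0400 = 0.9600
φ_{22} = 0.6700 / 0.9600 = 0.698

0.698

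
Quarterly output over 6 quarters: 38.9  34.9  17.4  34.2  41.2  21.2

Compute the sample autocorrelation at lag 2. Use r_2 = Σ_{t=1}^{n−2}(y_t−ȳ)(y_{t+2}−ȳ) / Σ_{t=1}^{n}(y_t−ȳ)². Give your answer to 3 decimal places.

Mean ȳ = (38.9 + 34.9 + 17.4 + 34.2 + 41.2 + 21.2)/6 = 31.3000
Σ(y_t−ȳ)(y_{t+2}−ȳ) = (-105.6400) + (10.4400) + (-137.6100) + (-29.2900) = -262.1000
Denominator Σ(y_t−ȳ)² = 472.3600
r_2 = -262.1000 / 472.3600 = -0.555

-0.555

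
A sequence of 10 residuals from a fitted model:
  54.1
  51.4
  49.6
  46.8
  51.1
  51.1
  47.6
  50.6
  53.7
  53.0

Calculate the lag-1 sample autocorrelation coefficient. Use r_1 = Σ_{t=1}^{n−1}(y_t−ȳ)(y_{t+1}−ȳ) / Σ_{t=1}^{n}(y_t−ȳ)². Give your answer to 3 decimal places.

0.208

Mean ȳ = (54.1 + 51.4 + 49.6 + 46.8 + 51.1 + 51.1 + 47.6 + 50.6 + 53.7 + 53.0)/10 = 50.9000
Numerator Σ_{t=1}^{9}(y_t−ȳ)(y_{t+1}−ȳ) = 10.8700
Denominator Σ(y_t−ȳ)² = 52.3000
r_1 = 10.8700 / 52.3000 = 0.208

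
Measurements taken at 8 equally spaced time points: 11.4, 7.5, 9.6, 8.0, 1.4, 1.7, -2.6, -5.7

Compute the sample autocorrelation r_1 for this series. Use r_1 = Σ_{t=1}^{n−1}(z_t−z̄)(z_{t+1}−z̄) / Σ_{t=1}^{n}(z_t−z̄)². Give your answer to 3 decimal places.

Mean z̄ = (11.4 + 7.5 + 9.6 + 8.0 + 1.4 + 1.7 − 2.6 − 5.7)/8 = 3.9125
Deviations from mean: 7.4875, 3.5875, 5.6875, 4.0875, -2.5125, -2.2125, -6.5125, -9.6125
Σ(z_t−z̄)(z_{t+1}−z̄) = (26.8614) + (20.4039) + (23.2477) + (-10.2698) + (5.5589) + (14.4089) + (62.6014) = 142.8123
Denominator Σ(z_t−z̄)² = 264.0088
r_1 = 142.8123 / 264.0088 = 0.541

0.541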